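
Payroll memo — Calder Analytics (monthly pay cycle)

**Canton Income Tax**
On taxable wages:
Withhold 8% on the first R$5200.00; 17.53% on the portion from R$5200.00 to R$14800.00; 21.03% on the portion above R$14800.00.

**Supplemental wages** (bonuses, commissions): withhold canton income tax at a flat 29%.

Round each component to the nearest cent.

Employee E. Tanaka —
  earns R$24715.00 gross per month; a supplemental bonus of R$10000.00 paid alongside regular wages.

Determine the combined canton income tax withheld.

R$7084.00

Canton Income Tax: taxable = R$24715.00
  R$2098.88 + 21.03% × (R$24715.00 − R$14800.00) = R$2098.88 + 21.03% × R$9915.00 = R$4184.00
Supplemental (29% flat on bonus): 29% × R$10000.00 = R$2900.00
Total canton income tax: R$4184.00 + R$2900.00 = R$7084.00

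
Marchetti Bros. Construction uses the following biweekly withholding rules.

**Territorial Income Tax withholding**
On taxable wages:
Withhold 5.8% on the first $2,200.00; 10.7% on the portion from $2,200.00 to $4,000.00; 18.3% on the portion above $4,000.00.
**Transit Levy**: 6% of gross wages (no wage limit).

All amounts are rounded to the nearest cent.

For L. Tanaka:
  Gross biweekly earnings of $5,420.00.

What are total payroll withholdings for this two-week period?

Territorial Income Tax: taxable = $5,420.00
  $320.20 + 18.3% × ($5,420.00 − $4,000.00) = $320.20 + 18.3% × $1,420.00 = $580.06
Transit Levy: 6% × $5,420.00 = $325.20
Total: $580.06 + $325.20 = $905.26

$905.26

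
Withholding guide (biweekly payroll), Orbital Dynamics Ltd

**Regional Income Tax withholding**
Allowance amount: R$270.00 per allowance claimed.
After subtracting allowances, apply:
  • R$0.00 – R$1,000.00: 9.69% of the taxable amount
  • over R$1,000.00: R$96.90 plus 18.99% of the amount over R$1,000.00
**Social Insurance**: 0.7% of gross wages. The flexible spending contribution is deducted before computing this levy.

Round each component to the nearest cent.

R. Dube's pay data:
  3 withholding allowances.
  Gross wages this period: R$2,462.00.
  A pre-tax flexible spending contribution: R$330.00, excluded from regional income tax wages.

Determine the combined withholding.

Regional Income Tax: taxable = R$2,462.00 − R$330.00 − 3×R$270.00 = R$1,322.00
  R$96.90 + 18.99% × (R$1,322.00 − R$1,000.00) = R$96.90 + 18.99% × R$322.00 = R$158.05
Social Insurance: 0.7% × R$2,132.00 = R$14.92
Total: R$158.05 + R$14.92 = R$172.97

R$172.97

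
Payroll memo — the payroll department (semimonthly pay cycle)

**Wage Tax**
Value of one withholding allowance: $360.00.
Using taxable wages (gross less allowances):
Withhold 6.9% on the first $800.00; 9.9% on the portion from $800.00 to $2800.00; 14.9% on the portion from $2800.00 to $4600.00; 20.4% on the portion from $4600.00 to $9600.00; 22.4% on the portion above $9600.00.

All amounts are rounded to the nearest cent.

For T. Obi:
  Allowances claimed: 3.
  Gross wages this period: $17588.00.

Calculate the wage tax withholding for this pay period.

Wage Tax: taxable = $17588.00 − 3×$360.00 = $16508.00
  $1541.40 + 22.4% × ($16508.00 − $9600.00) = $1541.40 + 22.4% × $6908.00 = $3088.79

$3088.79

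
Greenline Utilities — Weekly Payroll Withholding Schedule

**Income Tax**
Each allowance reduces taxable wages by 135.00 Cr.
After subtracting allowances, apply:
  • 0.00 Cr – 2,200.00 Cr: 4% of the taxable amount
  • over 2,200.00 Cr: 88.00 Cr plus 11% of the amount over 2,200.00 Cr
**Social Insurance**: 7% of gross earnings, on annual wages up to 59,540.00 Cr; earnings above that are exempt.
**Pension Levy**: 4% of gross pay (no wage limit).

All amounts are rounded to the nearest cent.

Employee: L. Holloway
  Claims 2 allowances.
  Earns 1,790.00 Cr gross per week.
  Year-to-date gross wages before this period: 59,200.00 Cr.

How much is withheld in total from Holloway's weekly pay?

156.20 Cr

Income Tax: taxable = 1,790.00 Cr − 2×135.00 Cr = 1,520.00 Cr
  4% × 1,520.00 Cr = 60.80 Cr
Social Insurance: cap 59,540.00 Cr − YTD 59,200.00 Cr = 340.00 Cr subject; 7% × 340.00 Cr = 23.80 Cr
Pension Levy: 4% × 1,790.00 Cr = 71.60 Cr
Total: 60.80 Cr + 23.80 Cr + 71.60 Cr = 156.20 Cr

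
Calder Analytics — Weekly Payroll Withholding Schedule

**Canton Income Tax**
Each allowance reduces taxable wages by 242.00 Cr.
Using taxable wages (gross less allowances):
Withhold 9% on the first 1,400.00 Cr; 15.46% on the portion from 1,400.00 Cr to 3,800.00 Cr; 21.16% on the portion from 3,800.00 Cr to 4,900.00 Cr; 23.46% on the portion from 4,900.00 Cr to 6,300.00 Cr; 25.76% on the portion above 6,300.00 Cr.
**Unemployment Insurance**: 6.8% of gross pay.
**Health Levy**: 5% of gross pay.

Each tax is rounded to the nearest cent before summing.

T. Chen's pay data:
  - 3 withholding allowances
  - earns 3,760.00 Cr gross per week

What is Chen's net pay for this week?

Canton Income Tax: taxable = 3,760.00 Cr − 3×242.00 Cr = 3,034.00 Cr
  126.00 Cr + 15.46% × (3,034.00 Cr − 1,400.00 Cr) = 126.00 Cr + 15.46% × 1,634.00 Cr = 378.62 Cr
Unemployment Insurance: 6.8% × 3,760.00 Cr = 255.68 Cr
Health Levy: 5% × 3,760.00 Cr = 188.00 Cr
Total withheld: 378.62 Cr + 255.68 Cr + 188.00 Cr = 822.30 Cr
Net pay: 3,760.00 Cr − 822.30 Cr = 2,937.70 Cr

2,937.70 Cr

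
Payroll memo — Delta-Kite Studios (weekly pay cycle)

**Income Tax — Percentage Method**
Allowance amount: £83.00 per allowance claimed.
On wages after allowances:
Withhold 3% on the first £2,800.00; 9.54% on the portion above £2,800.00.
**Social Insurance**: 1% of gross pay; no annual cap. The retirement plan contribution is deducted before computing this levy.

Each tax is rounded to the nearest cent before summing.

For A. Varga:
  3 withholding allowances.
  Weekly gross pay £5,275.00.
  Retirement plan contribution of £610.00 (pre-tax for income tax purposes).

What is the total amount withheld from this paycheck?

Income Tax: taxable = £5,275.00 − £610.00 − 3×£83.00 = £4,416.00
  £84.00 + 9.54% × (£4,416.00 − £2,800.00) = £84.00 + 9.54% × £1,616.00 = £238.17
Social Insurance: 1% × £4,665.00 = £46.65
Total: £238.17 + £46.65 = £284.82

£284.82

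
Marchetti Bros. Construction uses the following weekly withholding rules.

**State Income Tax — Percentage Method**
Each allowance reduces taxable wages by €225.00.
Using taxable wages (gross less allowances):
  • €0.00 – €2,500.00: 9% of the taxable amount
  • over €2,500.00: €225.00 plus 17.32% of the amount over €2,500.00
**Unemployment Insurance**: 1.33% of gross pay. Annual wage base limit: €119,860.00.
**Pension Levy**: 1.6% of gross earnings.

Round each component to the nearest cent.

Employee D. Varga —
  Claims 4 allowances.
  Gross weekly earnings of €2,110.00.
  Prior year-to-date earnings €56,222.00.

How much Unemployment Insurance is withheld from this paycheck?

€28.06

Unemployment Insurance: 1.33% × €2,110.00 = €28.06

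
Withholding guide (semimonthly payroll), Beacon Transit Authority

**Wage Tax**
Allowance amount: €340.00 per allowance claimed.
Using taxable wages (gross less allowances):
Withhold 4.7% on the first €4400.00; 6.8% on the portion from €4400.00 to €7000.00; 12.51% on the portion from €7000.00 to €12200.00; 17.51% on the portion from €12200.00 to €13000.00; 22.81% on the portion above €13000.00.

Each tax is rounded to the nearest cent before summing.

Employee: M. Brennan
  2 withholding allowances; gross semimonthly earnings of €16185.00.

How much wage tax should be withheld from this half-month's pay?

Wage Tax: taxable = €16185.00 − 2×€340.00 = €15505.00
  €1174.20 + 22.81% × (€15505.00 − €13000.00) = €1174.20 + 22.81% × €2505.00 = €1745.59

€1745.59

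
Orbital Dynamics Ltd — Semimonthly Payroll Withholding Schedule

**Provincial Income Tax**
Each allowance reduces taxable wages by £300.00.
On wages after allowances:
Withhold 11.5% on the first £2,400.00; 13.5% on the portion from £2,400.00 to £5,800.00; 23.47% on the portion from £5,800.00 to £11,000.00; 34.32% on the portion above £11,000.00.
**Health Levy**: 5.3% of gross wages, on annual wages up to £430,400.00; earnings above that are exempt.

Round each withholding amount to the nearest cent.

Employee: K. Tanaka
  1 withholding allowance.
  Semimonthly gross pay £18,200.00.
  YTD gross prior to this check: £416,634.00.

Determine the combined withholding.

Provincial Income Tax: taxable = £18,200.00 − 1×£300.00 = £17,900.00
  £1,955.44 + 34.32% × (£17,900.00 − £11,000.00) = £1,955.44 + 34.32% × £6,900.00 = £4,323.52
Health Levy: cap £430,400.00 − YTD £416,634.00 = £13,766.00 subject; 5.3% × £13,766.00 = £729.60
Total: £4,323.52 + £729.60 = £5,053.12

£5,053.12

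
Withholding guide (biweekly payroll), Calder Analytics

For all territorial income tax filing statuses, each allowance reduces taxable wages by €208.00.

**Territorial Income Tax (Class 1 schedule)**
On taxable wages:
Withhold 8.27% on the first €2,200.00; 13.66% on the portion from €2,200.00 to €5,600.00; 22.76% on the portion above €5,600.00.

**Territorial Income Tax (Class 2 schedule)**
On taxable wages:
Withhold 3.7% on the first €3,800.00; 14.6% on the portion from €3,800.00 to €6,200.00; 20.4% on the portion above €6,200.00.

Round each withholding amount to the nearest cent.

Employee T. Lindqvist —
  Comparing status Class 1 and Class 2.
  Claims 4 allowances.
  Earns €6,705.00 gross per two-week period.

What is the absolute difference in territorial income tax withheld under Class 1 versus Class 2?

€265.25

Territorial Income Tax (Class 1): taxable = €6,705.00 − 4×€208.00 = €5,873.00
  €646.38 + 22.76% × (€5,873.00 − €5,600.00) = €646.38 + 22.76% × €273.00 = €708.51
Territorial Income Tax (Class 2): taxable = €6,705.00 − 4×€208.00 = €5,873.00
  €140.60 + 14.6% × (€5,873.00 − €3,800.00) = €140.60 + 14.6% × €2,073.00 = €443.26
Difference: |€708.51 − €443.26| = €265.25 (higher under Class 1)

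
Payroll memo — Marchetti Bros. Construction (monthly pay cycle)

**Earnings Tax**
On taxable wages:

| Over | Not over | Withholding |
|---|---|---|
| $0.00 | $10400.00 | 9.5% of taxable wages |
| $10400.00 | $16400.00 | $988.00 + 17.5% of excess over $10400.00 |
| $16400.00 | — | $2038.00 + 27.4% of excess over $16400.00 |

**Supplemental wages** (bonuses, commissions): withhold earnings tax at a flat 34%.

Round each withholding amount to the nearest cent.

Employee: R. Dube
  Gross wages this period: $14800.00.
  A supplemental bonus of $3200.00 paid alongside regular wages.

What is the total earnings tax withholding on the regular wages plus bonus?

$2846.00

Earnings Tax: taxable = $14800.00
  $988.00 + 17.5% × ($14800.00 − $10400.00) = $988.00 + 17.5% × $4400.00 = $1758.00
Supplemental (34% flat on bonus): 34% × $3200.00 = $1088.00
Total earnings tax: $1758.00 + $1088.00 = $2846.00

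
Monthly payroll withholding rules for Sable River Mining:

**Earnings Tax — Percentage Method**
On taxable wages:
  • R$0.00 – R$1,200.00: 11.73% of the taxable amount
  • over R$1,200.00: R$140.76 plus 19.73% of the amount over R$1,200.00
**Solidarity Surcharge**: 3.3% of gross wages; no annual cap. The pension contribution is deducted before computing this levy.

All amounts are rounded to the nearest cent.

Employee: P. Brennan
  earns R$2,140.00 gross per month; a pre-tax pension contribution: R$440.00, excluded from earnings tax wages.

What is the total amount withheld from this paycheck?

Earnings Tax: taxable = R$2,140.00 − R$440.00 = R$1,700.00
  R$140.76 + 19.73% × (R$1,700.00 − R$1,200.00) = R$140.76 + 19.73% × R$500.00 = R$239.41
Solidarity Surcharge: 3.3% × R$1,700.00 = R$56.10
Total: R$239.41 + R$56.10 = R$295.51

R$295.51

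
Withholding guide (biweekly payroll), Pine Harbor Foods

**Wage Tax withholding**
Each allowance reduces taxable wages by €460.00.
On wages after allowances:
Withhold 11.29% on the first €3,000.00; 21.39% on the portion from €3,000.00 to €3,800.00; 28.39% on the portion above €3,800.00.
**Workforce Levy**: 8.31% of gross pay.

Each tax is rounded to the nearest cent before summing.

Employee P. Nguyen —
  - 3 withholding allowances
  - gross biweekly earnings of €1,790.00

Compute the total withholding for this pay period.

Wage Tax: taxable = €1,790.00 − 3×€460.00 = €410.00
  11.29% × €410.00 = €46.29
Workforce Levy: 8.31% × €1,790.00 = €148.75
Total: €46.29 + €148.75 = €195.04

€195.04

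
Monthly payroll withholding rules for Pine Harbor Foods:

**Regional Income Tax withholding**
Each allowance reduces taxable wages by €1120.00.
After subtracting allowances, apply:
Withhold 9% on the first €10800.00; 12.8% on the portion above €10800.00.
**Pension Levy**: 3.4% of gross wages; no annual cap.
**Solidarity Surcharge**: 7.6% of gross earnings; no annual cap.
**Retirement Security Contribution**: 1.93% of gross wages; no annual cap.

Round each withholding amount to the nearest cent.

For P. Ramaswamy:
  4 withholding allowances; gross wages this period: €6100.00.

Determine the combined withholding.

€934.53

Regional Income Tax: taxable = €6100.00 − 4×€1120.00 = €1620.00
  9% × €1620.00 = €145.80
Pension Levy: 3.4% × €6100.00 = €207.40
Solidarity Surcharge: 7.6% × €6100.00 = €463.60
Retirement Security Contribution: 1.93% × €6100.00 = €117.73
Total: €145.80 + €207.40 + €463.60 + €117.73 = €934.53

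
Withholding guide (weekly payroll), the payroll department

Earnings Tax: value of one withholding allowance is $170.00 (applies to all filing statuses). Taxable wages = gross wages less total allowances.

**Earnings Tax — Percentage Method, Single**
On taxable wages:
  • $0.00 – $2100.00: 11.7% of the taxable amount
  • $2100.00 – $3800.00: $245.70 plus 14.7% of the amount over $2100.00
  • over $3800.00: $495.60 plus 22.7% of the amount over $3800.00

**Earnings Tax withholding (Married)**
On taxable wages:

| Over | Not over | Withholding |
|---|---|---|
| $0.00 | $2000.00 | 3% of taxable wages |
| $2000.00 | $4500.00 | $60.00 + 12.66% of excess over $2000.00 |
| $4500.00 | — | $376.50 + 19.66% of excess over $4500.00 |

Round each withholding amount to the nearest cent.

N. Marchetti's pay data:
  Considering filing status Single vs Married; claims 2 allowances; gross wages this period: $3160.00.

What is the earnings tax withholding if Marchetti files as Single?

Earnings Tax (Single): taxable = $3160.00 − 2×$170.00 = $2820.00
  $245.70 + 14.7% × ($2820.00 − $2100.00) = $245.70 + 14.7% × $720.00 = $351.54

$351.54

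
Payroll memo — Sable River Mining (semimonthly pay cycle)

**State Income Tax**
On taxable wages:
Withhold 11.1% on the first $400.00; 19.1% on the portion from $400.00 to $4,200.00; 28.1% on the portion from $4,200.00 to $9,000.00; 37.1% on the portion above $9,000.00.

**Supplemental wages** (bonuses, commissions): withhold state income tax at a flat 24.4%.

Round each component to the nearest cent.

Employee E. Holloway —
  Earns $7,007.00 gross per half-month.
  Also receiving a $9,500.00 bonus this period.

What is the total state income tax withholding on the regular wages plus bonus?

$3,876.97

State Income Tax: taxable = $7,007.00
  $770.20 + 28.1% × ($7,007.00 − $4,200.00) = $770.20 + 28.1% × $2,807.00 = $1,558.97
Supplemental (24.4% flat on bonus): 24.4% × $9,500.00 = $2,318.00
Total state income tax: $1,558.97 + $2,318.00 = $3,876.97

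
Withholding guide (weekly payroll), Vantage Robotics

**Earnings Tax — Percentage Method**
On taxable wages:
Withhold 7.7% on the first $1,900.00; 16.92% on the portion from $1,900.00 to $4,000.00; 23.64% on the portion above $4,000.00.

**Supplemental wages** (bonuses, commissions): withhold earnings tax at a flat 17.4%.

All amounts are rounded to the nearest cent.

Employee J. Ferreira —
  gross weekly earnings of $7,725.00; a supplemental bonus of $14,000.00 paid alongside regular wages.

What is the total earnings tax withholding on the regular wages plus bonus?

Earnings Tax: taxable = $7,725.00
  $501.62 + 23.64% × ($7,725.00 − $4,000.00) = $501.62 + 23.64% × $3,725.00 = $1,382.21
Supplemental (17.4% flat on bonus): 17.4% × $14,000.00 = $2,436.00
Total earnings tax: $1,382.21 + $2,436.00 = $3,818.21

$3,818.21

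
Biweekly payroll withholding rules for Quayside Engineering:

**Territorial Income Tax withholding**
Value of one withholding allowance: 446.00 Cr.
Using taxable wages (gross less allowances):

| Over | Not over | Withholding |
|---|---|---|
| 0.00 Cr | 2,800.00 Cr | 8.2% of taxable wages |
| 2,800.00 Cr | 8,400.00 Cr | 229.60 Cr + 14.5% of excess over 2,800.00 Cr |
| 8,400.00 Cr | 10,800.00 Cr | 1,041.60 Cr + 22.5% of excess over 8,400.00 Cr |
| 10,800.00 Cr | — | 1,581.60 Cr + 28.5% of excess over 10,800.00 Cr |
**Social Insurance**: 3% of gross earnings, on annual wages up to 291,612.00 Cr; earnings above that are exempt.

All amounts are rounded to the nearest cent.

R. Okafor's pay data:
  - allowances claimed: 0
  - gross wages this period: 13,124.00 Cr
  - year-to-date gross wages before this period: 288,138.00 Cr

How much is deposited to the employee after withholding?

Territorial Income Tax: taxable = 13,124.00 Cr
  1,581.60 Cr + 28.5% × (13,124.00 Cr − 10,800.00 Cr) = 1,581.60 Cr + 28.5% × 2,324.00 Cr = 2,243.94 Cr
Social Insurance: cap 291,612.00 Cr − YTD 288,138.00 Cr = 3,474.00 Cr subject; 3% × 3,474.00 Cr = 104.22 Cr
Total withheld: 2,243.94 Cr + 104.22 Cr = 2,348.16 Cr
Net pay: 13,124.00 Cr − 2,348.16 Cr = 10,775.84 Cr

10,775.84 Cr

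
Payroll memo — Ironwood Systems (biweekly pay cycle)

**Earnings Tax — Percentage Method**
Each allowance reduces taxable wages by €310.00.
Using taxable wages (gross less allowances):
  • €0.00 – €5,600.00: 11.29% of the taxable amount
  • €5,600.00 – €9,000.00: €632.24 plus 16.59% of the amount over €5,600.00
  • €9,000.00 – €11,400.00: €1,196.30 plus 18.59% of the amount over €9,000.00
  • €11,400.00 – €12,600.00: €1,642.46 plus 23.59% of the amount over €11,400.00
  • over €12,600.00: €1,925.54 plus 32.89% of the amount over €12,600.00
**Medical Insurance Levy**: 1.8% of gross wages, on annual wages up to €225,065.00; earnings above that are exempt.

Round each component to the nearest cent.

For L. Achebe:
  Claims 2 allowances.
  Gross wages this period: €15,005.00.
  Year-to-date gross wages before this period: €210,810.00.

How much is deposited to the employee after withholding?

Earnings Tax: taxable = €15,005.00 − 2×€310.00 = €14,385.00
  €1,925.54 + 32.89% × (€14,385.00 − €12,600.00) = €1,925.54 + 32.89% × €1,785.00 = €2,512.63
Medical Insurance Levy: cap €225,065.00 − YTD €210,810.00 = €14,255.00 subject; 1.8% × €14,255.00 = €256.59
Total withheld: €2,512.63 + €256.59 = €2,769.22
Net pay: €15,005.00 − €2,769.22 = €12,235.78

€12,235.78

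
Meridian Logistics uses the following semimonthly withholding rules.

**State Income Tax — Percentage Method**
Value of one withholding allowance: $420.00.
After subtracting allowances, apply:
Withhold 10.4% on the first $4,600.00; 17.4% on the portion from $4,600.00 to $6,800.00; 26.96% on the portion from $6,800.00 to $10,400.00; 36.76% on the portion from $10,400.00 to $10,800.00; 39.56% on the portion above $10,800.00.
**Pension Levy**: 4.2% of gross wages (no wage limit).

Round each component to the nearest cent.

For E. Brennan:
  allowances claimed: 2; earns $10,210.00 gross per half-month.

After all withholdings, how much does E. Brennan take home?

State Income Tax: taxable = $10,210.00 − 2×$420.00 = $9,370.00
  $861.20 + 26.96% × ($9,370.00 − $6,800.00) = $861.20 + 26.96% × $2,570.00 = $1,554.07
Pension Levy: 4.2% × $10,210.00 = $428.82
Total withheld: $1,554.07 + $428.82 = $1,982.89
Net pay: $10,210.00 − $1,982.89 = $8,227.11

$8,227.11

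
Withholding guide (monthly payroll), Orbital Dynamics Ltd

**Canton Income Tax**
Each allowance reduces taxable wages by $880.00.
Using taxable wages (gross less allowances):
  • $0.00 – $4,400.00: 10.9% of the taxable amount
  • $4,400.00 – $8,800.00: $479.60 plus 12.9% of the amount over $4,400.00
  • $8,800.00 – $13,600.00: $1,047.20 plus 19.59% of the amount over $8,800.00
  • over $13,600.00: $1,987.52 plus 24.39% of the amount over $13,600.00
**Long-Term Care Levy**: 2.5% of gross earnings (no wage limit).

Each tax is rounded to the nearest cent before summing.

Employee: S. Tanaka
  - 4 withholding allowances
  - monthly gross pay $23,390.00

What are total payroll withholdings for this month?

$4,101.52

Canton Income Tax: taxable = $23,390.00 − 4×$880.00 = $19,870.00
  $1,987.52 + 24.39% × ($19,870.00 − $13,600.00) = $1,987.52 + 24.39% × $6,270.00 = $3,516.77
Long-Term Care Levy: 2.5% × $23,390.00 = $584.75
Total: $3,516.77 + $584.75 = $4,101.52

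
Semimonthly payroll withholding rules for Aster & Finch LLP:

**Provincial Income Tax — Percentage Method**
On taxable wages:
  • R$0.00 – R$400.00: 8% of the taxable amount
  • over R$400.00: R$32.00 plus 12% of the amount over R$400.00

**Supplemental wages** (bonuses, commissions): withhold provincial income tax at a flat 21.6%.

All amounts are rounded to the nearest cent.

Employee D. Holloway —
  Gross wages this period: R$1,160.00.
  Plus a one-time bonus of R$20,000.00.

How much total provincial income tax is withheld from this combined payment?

R$4,443.20

Provincial Income Tax: taxable = R$1,160.00
  R$32.00 + 12% × (R$1,160.00 − R$400.00) = R$32.00 + 12% × R$760.00 = R$123.20
Supplemental (21.6% flat on bonus): 21.6% × R$20,000.00 = R$4,320.00
Total provincial income tax: R$123.20 + R$4,320.00 = R$4,443.20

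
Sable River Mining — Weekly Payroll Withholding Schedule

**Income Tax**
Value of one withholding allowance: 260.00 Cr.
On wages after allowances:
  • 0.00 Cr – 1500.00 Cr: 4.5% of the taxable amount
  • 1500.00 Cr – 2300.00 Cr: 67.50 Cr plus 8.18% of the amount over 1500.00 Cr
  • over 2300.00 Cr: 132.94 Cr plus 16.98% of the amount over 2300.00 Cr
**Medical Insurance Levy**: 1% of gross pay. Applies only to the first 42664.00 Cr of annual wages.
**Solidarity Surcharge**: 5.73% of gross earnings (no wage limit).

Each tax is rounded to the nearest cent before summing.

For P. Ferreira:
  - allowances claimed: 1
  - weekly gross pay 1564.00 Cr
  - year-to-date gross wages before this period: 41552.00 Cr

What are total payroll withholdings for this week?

159.42 Cr

Income Tax: taxable = 1564.00 Cr − 1×260.00 Cr = 1304.00 Cr
  4.5% × 1304.00 Cr = 58.68 Cr
Medical Insurance Levy: cap 42664.00 Cr − YTD 41552.00 Cr = 1112.00 Cr subject; 1% × 1112.00 Cr = 11.12 Cr
Solidarity Surcharge: 5.73% × 1564.00 Cr = 89.62 Cr
Total: 58.68 Cr + 11.12 Cr + 89.62 Cr = 159.42 Cr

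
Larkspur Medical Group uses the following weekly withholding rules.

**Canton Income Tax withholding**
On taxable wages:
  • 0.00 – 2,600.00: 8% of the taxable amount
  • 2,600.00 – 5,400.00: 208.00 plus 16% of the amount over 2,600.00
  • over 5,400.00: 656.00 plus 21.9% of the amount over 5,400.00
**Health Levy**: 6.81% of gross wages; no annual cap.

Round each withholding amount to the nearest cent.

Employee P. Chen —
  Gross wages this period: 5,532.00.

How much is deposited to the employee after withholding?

Canton Income Tax: taxable = 5,532.00
  656.00 + 21.9% × (5,532.00 − 5,400.00) = 656.00 + 21.9% × 132.00 = 684.91
Health Levy: 6.81% × 5,532.00 = 376.73
Total withheld: 684.91 + 376.73 = 1,061.64
Net pay: 5,532.00 − 1,061.64 = 4,470.36

4,470.36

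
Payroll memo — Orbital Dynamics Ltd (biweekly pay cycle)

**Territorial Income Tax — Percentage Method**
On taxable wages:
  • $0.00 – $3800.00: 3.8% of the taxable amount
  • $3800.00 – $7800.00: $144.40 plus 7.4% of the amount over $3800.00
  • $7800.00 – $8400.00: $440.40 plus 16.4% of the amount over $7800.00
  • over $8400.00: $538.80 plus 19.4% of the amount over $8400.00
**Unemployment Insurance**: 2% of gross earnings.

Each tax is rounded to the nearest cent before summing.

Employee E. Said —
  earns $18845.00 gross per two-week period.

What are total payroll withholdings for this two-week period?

$2942.03

Territorial Income Tax: taxable = $18845.00
  $538.80 + 19.4% × ($18845.00 − $8400.00) = $538.80 + 19.4% × $10445.00 = $2565.13
Unemployment Insurance: 2% × $18845.00 = $376.90
Total: $2565.13 + $376.90 = $2942.03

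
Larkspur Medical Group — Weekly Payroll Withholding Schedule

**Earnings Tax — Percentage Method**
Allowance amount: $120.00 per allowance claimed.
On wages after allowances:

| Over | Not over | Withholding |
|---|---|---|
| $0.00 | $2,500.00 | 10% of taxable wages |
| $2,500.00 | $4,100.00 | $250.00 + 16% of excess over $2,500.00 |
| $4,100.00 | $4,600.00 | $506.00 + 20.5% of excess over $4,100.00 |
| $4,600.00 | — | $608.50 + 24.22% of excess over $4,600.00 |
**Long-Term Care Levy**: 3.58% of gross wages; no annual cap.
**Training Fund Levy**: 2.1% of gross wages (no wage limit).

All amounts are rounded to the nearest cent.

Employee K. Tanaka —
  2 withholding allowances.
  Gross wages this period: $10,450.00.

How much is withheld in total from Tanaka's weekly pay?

$2,560.80

Earnings Tax: taxable = $10,450.00 − 2×$120.00 = $10,210.00
  $608.50 + 24.22% × ($10,210.00 − $4,600.00) = $608.50 + 24.22% × $5,610.00 = $1,967.24
Long-Term Care Levy: 3.58% × $10,450.00 = $374.11
Training Fund Levy: 2.1% × $10,450.00 = $219.45
Total: $1,967.24 + $374.11 + $219.45 = $2,560.80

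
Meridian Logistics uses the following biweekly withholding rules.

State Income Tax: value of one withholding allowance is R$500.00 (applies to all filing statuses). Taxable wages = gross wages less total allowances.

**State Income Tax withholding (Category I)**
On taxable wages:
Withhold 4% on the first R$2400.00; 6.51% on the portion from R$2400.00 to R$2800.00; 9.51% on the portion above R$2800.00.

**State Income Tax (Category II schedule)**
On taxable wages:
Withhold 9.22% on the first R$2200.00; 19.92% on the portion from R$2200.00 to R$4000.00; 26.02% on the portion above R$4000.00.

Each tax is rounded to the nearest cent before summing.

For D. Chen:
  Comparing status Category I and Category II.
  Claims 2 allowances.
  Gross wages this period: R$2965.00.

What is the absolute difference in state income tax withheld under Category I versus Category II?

State Income Tax (Category I): taxable = R$2965.00 − 2×R$500.00 = R$1965.00
  4% × R$1965.00 = R$78.60
State Income Tax (Category II): taxable = R$2965.00 − 2×R$500.00 = R$1965.00
  9.22% × R$1965.00 = R$181.17
Difference: |R$78.60 − R$181.17| = R$102.57 (higher under Category II)

R$102.57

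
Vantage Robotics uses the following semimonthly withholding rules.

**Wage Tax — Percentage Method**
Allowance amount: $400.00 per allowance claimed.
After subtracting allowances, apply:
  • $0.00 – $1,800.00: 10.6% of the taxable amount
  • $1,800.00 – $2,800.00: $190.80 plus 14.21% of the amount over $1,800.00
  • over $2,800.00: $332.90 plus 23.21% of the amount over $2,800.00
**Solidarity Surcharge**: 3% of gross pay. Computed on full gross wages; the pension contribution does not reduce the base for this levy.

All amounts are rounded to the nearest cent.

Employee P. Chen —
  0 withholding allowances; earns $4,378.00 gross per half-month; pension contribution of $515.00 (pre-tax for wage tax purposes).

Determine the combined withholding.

Wage Tax: taxable = $4,378.00 − $515.00 = $3,863.00
  $332.90 + 23.21% × ($3,863.00 − $2,800.00) = $332.90 + 23.21% × $1,063.00 = $579.62
Solidarity Surcharge: 3% × $4,378.00 = $131.34
Total: $579.62 + $131.34 = $710.96

$710.96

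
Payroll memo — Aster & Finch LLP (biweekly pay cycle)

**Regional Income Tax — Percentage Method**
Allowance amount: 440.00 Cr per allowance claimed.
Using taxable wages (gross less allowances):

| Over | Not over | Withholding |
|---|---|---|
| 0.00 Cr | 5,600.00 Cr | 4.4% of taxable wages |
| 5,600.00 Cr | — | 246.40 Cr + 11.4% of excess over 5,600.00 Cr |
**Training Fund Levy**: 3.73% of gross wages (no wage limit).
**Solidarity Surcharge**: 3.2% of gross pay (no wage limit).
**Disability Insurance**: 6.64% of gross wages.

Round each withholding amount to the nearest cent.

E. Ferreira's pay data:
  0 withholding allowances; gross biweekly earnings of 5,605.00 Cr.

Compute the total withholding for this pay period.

1,007.57 Cr

Regional Income Tax: taxable = 5,605.00 Cr
  246.40 Cr + 11.4% × (5,605.00 Cr − 5,600.00 Cr) = 246.40 Cr + 11.4% × 5.00 Cr = 246.97 Cr
Training Fund Levy: 3.73% × 5,605.00 Cr = 209.07 Cr
Solidarity Surcharge: 3.2% × 5,605.00 Cr = 179.36 Cr
Disability Insurance: 6.64% × 5,605.00 Cr = 372.17 Cr
Total: 246.97 Cr + 209.07 Cr + 179.36 Cr + 372.17 Cr = 1,007.57 Cr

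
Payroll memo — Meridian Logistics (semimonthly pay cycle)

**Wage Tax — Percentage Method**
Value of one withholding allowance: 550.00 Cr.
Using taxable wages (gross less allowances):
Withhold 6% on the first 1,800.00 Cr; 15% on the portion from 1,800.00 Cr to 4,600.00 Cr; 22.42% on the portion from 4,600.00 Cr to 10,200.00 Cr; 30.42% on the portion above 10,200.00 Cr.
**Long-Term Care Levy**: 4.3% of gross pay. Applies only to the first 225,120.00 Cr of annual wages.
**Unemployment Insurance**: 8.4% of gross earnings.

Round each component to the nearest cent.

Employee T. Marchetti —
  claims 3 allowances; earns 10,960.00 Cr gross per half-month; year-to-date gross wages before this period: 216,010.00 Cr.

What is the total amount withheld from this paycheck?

Wage Tax: taxable = 10,960.00 Cr − 3×550.00 Cr = 9,310.00 Cr
  528.00 Cr + 22.42% × (9,310.00 Cr − 4,600.00 Cr) = 528.00 Cr + 22.42% × 4,710.00 Cr = 1,583.98 Cr
Long-Term Care Levy: cap 225,120.00 Cr − YTD 216,010.00 Cr = 9,110.00 Cr subject; 4.3% × 9,110.00 Cr = 391.73 Cr
Unemployment Insurance: 8.4% × 10,960.00 Cr = 920.64 Cr
Total: 1,583.98 Cr + 391.73 Cr + 920.64 Cr = 2,896.35 Cr

2,896.35 Cr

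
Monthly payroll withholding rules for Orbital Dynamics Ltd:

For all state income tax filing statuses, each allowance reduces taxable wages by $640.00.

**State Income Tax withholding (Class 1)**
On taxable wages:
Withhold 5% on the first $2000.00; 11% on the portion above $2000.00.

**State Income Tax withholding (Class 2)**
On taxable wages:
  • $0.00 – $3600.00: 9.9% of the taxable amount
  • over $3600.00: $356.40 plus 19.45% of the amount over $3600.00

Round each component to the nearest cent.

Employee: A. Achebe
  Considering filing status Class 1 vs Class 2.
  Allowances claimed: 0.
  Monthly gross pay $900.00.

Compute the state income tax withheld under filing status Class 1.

State Income Tax (Class 1): taxable = $900.00
  5% × $900.00 = $45.00

$45.00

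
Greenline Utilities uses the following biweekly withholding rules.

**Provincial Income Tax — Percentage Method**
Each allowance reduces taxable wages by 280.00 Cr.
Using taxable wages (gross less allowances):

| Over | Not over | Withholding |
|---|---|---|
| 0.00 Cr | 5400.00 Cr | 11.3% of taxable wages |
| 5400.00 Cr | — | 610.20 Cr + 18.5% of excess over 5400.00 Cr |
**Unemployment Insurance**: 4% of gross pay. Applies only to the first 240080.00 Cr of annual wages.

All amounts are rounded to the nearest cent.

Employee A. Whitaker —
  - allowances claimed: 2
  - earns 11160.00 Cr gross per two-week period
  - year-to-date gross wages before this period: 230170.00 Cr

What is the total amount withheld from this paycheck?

Provincial Income Tax: taxable = 11160.00 Cr − 2×280.00 Cr = 10600.00 Cr
  610.20 Cr + 18.5% × (10600.00 Cr − 5400.00 Cr) = 610.20 Cr + 18.5% × 5200.00 Cr = 1572.20 Cr
Unemployment Insurance: cap 240080.00 Cr − YTD 230170.00 Cr = 9910.00 Cr subject; 4% × 9910.00 Cr = 396.40 Cr
Total: 1572.20 Cr + 396.40 Cr = 1968.60 Cr

1968.60 Cr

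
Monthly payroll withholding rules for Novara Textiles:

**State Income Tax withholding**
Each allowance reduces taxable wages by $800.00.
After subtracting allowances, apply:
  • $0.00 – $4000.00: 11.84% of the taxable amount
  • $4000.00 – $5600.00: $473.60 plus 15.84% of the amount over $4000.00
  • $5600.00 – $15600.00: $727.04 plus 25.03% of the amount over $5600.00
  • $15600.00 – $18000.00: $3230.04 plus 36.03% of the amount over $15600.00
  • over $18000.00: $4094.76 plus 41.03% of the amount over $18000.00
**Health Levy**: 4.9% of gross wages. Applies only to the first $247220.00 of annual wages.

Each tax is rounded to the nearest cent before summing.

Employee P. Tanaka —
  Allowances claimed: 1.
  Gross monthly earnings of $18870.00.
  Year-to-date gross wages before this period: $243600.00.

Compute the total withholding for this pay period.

State Income Tax: taxable = $18870.00 − 1×$800.00 = $18070.00
  $4094.76 + 41.03% × ($18070.00 − $18000.00) = $4094.76 + 41.03% × $70.00 = $4123.48
Health Levy: cap $247220.00 − YTD $243600.00 = $3620.00 subject; 4.9% × $3620.00 = $177.38
Total: $4123.48 + $177.38 = $4300.86

$4300.86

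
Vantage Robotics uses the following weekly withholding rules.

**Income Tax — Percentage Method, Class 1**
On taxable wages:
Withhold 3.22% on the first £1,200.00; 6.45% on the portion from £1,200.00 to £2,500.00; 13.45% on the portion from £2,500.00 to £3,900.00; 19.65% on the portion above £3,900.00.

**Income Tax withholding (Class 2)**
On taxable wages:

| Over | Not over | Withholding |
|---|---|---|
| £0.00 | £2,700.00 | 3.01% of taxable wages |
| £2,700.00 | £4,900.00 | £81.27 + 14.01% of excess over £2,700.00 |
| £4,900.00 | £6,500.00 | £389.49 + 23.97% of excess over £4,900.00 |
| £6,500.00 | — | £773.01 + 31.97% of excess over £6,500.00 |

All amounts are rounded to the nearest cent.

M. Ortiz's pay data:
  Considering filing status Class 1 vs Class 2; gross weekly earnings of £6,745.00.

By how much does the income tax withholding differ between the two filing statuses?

£18.49

Income Tax (Class 1): taxable = £6,745.00
  £310.79 + 19.65% × (£6,745.00 − £3,900.00) = £310.79 + 19.65% × £2,845.00 = £869.83
Income Tax (Class 2): taxable = £6,745.00
  £773.01 + 31.97% × (£6,745.00 − £6,500.00) = £773.01 + 31.97% × £245.00 = £851.34
Difference: |£869.83 − £851.34| = £18.49 (higher under Class 1)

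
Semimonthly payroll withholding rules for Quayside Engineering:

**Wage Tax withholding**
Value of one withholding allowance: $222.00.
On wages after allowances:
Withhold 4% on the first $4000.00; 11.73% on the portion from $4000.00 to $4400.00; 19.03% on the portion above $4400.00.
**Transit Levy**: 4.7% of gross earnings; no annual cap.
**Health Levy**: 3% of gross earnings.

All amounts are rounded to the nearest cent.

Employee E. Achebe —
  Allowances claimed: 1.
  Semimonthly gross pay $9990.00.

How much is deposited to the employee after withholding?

Wage Tax: taxable = $9990.00 − 1×$222.00 = $9768.00
  $206.92 + 19.03% × ($9768.00 − $4400.00) = $206.92 + 19.03% × $5368.00 = $1228.45
Transit Levy: 4.7% × $9990.00 = $469.53
Health Levy: 3% × $9990.00 = $299.70
Total withheld: $1228.45 + $469.53 + $299.70 = $1997.68
Net pay: $9990.00 − $1997.68 = $7992.32

$7992.32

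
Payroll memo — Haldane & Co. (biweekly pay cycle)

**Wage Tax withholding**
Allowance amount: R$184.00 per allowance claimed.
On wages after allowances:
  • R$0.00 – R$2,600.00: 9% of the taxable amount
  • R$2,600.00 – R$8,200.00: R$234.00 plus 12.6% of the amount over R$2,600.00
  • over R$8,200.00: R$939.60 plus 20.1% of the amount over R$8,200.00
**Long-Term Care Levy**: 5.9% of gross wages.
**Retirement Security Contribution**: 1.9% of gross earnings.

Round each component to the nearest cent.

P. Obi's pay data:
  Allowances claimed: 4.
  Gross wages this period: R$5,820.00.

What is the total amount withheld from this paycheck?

R$1,000.94

Wage Tax: taxable = R$5,820.00 − 4×R$184.00 = R$5,084.00
  R$234.00 + 12.6% × (R$5,084.00 − R$2,600.00) = R$234.00 + 12.6% × R$2,484.00 = R$546.98
Long-Term Care Levy: 5.9% × R$5,820.00 = R$343.38
Retirement Security Contribution: 1.9% × R$5,820.00 = R$110.58
Total: R$546.98 + R$343.38 + R$110.58 = R$1,000.94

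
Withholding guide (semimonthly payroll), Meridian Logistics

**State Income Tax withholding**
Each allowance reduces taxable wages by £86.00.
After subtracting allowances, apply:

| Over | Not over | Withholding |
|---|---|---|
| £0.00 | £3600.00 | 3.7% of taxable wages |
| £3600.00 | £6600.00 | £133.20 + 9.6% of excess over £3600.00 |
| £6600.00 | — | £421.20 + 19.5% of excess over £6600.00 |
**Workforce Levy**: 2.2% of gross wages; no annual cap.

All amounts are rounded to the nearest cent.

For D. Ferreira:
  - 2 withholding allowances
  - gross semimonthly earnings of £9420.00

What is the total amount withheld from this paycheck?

State Income Tax: taxable = £9420.00 − 2×£86.00 = £9248.00
  £421.20 + 19.5% × (£9248.00 − £6600.00) = £421.20 + 19.5% × £2648.00 = £937.56
Workforce Levy: 2.2% × £9420.00 = £207.24
Total: £937.56 + £207.24 = £1144.80

£1144.80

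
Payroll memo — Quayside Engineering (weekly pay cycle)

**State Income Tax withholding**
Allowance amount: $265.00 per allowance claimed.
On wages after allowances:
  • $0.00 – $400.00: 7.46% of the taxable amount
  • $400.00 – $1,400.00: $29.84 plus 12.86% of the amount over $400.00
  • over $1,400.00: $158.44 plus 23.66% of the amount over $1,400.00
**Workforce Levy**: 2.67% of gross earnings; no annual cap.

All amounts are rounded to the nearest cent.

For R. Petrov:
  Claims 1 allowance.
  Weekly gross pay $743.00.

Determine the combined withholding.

$59.71

State Income Tax: taxable = $743.00 − 1×$265.00 = $478.00
  $29.84 + 12.86% × ($478.00 − $400.00) = $29.84 + 12.86% × $78.00 = $39.87
Workforce Levy: 2.67% × $743.00 = $19.84
Total: $39.87 + $19.84 = $59.71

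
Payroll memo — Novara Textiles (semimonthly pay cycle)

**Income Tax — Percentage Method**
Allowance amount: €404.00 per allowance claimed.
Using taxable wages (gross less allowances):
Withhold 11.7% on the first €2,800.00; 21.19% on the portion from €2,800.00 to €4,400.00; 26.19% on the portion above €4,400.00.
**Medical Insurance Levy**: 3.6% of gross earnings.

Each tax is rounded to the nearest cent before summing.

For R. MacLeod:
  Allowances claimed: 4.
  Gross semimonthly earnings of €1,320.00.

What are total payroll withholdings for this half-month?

€47.52

Income Tax: taxable = €1,320.00 − 4×€404.00 = €-296.00
  Taxable ≤ 0 → €0.00
Medical Insurance Levy: 3.6% × €1,320.00 = €47.52
Total: €0.00 + €47.52 = €47.52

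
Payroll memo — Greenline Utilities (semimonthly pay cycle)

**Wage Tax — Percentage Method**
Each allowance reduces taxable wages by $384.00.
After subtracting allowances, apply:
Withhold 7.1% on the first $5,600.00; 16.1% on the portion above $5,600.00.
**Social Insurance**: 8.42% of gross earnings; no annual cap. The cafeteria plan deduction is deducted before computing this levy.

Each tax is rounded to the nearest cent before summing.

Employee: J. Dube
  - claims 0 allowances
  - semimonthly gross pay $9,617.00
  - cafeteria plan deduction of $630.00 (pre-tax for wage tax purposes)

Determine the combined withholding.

$1,699.62

Wage Tax: taxable = $9,617.00 − $630.00 = $8,987.00
  $397.60 + 16.1% × ($8,987.00 − $5,600.00) = $397.60 + 16.1% × $3,387.00 = $942.91
Social Insurance: 8.42% × $8,987.00 = $756.71
Total: $942.91 + $756.71 = $1,699.62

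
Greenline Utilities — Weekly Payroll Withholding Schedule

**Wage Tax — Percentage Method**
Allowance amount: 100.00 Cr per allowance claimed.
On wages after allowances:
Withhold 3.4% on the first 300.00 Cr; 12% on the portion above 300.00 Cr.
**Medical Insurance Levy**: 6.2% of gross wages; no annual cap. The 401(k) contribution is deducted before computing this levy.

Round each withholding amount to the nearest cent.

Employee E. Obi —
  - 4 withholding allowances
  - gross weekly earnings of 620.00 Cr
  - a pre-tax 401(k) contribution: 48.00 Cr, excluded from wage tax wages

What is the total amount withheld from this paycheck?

Wage Tax: taxable = 620.00 Cr − 48.00 Cr − 4×100.00 Cr = 172.00 Cr
  3.4% × 172.00 Cr = 5.85 Cr
Medical Insurance Levy: 6.2% × 572.00 Cr = 35.46 Cr
Total: 5.85 Cr + 35.46 Cr = 41.31 Cr

41.31 Cr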